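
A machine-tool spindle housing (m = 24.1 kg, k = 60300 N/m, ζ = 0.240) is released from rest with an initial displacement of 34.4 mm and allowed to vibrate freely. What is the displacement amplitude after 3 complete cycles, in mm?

Logarithmic decrement δ = 2πζ/√(1 − ζ²) = 2π × 0.2400/√(1 − 0.0576) = 1.553.
After n cycles, x_n/x₀ = e^(−nδ), so x_3 = 34.4 × e^(−3 × 1.553) = 34.4 × 0.009466 = 0.3256 mm.

0.326 mm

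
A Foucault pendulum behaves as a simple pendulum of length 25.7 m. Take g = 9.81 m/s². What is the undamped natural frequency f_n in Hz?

For a simple pendulum ω_n = √(g/L) = √(9.81/25.7) = √0.3817 = 0.6178 rad/s.
f_n = ω_n/(2π) = 0.6178/6.283 = 0.09833 Hz.

0.0983 Hz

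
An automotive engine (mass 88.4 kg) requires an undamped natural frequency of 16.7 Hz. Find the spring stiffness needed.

ω_n = 2πf_n = 2π × 16.7 = 104.9 rad/s.
k = m·ω_n² = 88.4 × 104.9² = 88.4 × 11010 = 973300 N/m.

973000 N/m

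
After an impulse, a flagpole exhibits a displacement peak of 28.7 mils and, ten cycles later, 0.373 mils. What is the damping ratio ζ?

Logarithmic decrement δ = (1/n)·ln(x₀/x_n) = (1/10)·ln(28.7/0.373) = (1/10)·ln(76.94) = 0.4343.
ζ = δ/√(4π² + δ²) = 0.4343/√(39.48 + 0.189) = 0.4343/6.298 = 0.06896.

0.0690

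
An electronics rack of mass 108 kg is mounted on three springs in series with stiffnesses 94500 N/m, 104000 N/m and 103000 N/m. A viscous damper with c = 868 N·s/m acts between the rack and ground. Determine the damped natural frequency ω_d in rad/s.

17.1 rad/s

Series springs: 1/k_eq = 1/94500 + 1/104000 + 1/103000 = 2.991×10^-5, so k_eq = 33440 N/m.
ω_n = √(k_eq/m) = √(33440/108) = 17.60 rad/s.
Critical damping c_c = 2√(k_eq·m) = 2√(33440 × 108) = 3801 N·s/m, so ζ = c/c_c = 868/3801 = 0.2284.
ω_d = ω_n√(1 − ζ²) = 17.60 × √(1 − 0.0522) = 17.13 rad/s.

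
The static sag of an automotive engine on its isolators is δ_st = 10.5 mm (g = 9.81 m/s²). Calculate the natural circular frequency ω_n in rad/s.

30.6 rad/s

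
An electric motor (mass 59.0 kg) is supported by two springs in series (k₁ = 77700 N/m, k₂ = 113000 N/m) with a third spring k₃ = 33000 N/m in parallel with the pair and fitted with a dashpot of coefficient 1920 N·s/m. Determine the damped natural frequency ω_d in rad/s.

Series pair: k_s = k₁k₂/(k₁+k₂) = (77700)(113000)/(77700 + 113000) = 46040 N/m. In parallel with k₃: k_eq = 46040 + 33000 = 79040 N/m.
ω_n = √(k_eq/m) = √(79040/59.0) = 36.60 rad/s.
Critical damping c_c = 2√(k_eq·m) = 2√(79040 × 59.0) = 4319 N·s/m, so ζ = c/c_c = 1920/4319 = 0.4445.
ω_d = ω_n√(1 − ζ²) = 36.60 × √(1 − 0.198) = 32.79 rad/s.

32.8 rad/s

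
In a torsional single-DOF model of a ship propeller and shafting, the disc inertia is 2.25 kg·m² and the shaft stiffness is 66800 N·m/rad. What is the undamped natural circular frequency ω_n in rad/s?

ω_n = √(k_t/J) = √(66800/2.25) = √29690 = 172.3 rad/s.

172 rad/s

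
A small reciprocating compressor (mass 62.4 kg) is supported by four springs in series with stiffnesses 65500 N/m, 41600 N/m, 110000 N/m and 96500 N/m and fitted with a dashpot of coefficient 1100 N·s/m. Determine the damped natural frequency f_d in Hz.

2.22 Hz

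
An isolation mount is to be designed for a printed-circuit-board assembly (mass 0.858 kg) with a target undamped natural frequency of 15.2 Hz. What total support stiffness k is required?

ω_n = 2πf_n = 2π × 15.2 = 95.50 rad/s.
k = m·ω_n² = 0.858 × 95.50² = 0.858 × 9121 = 7826 N/m.

7830 N/m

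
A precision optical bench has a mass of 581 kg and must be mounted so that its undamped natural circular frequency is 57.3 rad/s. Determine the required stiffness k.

k = m·ω_n² = 581 × 57.30² = 581 × 3283 = 1908000 N/m.

1910000 N/m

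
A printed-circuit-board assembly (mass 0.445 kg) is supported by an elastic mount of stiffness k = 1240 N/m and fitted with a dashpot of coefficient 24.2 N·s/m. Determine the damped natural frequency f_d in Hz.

7.20 Hz

ω_n = √(k/m) = √(1240/0.445) = 52.79 rad/s.
Critical damping c_c = 2√(k·m) = 2√(1240 × 0.445) = 46.98 N·s/m, so ζ = c/c_c = 24.2/46.98 = 0.5151.
ω_d = ω_n√(1 − ζ²) = 52.79 × √(1 − 0.265) = 45.25 rad/s.
f_d = ω_d/(2π) = 7.201 Hz.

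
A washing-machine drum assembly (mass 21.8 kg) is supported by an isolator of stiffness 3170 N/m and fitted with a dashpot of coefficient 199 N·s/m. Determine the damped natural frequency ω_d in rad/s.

11.2 rad/s

ω_n = √(k/m) = √(3170/21.8) = 12.06 rad/s.
Critical damping c_c = 2√(k·m) = 2√(3170 × 21.8) = 525.8 N·s/m, so ζ = c/c_c = 199/525.8 = 0.3785.
ω_d = ω_n√(1 − ζ²) = 12.06 × √(1 − 0.143) = 11.16 rad/s.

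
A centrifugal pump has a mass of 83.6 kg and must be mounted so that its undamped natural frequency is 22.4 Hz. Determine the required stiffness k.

ω_n = 2πf_n = 2π × 22.4 = 140.7 rad/s.
k = m·ω_n² = 83.6 × 140.7² = 83.6 × 19810 = 1656000 N/m.

1660000 N/m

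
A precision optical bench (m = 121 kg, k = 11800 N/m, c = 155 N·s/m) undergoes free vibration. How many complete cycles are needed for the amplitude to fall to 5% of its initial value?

8 cycles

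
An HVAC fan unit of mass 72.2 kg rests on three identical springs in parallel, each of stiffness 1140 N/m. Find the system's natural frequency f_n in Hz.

1.10 Hz

Parallel springs add: k_eq = 3 × 1140 = 3420 N/m.
ω_n = √(k_eq/m) = √(3420/72.2) = √47.37 = 6.882 rad/s.
f_n = ω_n/(2π) = 6.882/6.283 = 1.095 Hz.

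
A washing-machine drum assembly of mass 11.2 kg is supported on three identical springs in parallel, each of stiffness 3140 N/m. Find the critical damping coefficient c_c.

650 N·s/m

Parallel springs add: k_eq = 3 × 3140 = 9420 N/m.
c_c = 2√(k_eq·m) = 2√(9420 × 11.2) = 2 × 324.8 = 649.6 N·s/m.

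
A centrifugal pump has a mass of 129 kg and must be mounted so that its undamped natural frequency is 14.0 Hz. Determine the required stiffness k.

998000 N/m

ω_n = 2πf_n = 2π × 14.0 = 87.96 rad/s.
k = m·ω_n² = 129 × 87.96² = 129 × 7738 = 998200 N/m.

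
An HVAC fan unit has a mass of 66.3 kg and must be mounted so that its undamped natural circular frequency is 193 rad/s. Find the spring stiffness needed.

k = m·ω_n² = 66.3 × 193.0² = 66.3 × 37250 = 2470000 N/m.

2470000 N/m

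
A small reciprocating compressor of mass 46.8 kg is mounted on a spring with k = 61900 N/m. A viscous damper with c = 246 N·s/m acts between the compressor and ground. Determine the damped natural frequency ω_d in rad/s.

ω_n = √(k/m) = √(61900/46.8) = 36.37 rad/s.
Critical damping c_c = 2√(k·m) = 2√(61900 × 46.8) = 3404 N·s/m, so ζ = c/c_c = 246/3404 = 0.07227.
ω_d = ω_n√(1 − ζ²) = 36.37 × √(1 − 0.00522) = 36.27 rad/s.

36.3 rad/s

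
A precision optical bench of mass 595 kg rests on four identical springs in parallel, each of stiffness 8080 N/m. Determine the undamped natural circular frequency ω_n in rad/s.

7.37 rad/s

Parallel springs add: k_eq = 4 × 8080 = 32320 N/m.
ω_n = √(k_eq/m) = √(32320/595) = √54.32 = 7.370 rad/s.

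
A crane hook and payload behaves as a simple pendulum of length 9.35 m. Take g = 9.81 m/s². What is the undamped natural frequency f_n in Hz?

For a simple pendulum ω_n = √(g/L) = √(9.81/9.35) = √1.049 = 1.024 rad/s.
f_n = ω_n/(2π) = 1.024/6.283 = 0.1630 Hz.

0.163 Hz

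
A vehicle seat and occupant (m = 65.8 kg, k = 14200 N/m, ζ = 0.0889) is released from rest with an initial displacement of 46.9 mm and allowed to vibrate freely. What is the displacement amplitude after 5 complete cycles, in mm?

2.84 mm

Logarithmic decrement δ = 2πζ/√(1 − ζ²) = 2π × 0.08890/√(1 − 0.00790) = 0.5608.
After n cycles, x_n/x₀ = e^(−nδ), so x_5 = 46.9 × e^(−5 × 0.5608) = 46.9 × 0.06057 = 2.841 mm.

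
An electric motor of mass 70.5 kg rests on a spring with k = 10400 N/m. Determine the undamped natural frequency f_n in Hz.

1.93 Hz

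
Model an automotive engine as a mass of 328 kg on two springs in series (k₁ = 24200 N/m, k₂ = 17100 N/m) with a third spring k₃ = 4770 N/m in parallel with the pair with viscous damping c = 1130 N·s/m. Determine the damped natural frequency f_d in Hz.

1.03 Hz

Series pair: k_s = k₁k₂/(k₁+k₂) = (24200)(17100)/(24200 + 17100) = 10020 N/m. In parallel with k₃: k_eq = 10020 + 4770 = 14790 N/m.
ω_n = √(k_eq/m) = √(14790/328) = 6.715 rad/s.
Critical damping c_c = 2√(k_eq·m) = 2√(14790 × 328) = 4405 N·s/m, so ζ = c/c_c = 1130/4405 = 0.2565.
ω_d = ω_n√(1 − ζ²) = 6.715 × √(1 − 0.0658) = 6.490 rad/s.
f_d = ω_d/(2π) = 1.033 Hz.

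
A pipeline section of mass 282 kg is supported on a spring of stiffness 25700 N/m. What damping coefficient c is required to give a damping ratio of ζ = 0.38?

2050 N·s/m

c_c = 2√(k·m) = 2√(25700 × 282) = 5384 N·s/m.
c = ζ·c_c = 0.38 × 5384 = 2046 N·s/m.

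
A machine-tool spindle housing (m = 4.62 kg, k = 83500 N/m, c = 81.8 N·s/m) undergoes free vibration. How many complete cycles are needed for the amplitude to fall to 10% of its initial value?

ζ = c/(2√(km)) = 81.8/(2√(83500 × 4.62)) = 81.8/1242 = 0.06585.
Logarithmic decrement δ = 2πζ/√(1 − ζ²) = 2π × 0.06585/√(1 − 0.00434) = 0.4147.
x_n/x₀ = e^(−nδ) ≤ 0.1; take ln: n ≥ ln(1/0.1)/δ = 2.303/0.4147 = 5.553.
So 6 complete cycles are required.

6 cycles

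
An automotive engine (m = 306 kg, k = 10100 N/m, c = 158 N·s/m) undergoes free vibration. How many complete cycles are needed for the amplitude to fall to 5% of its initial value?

11 cycles

ζ = c/(2√(km)) = 158/(2√(10100 × 306)) = 158/3516 = 0.04494.
Logarithmic decrement δ = 2πζ/√(1 − ζ²) = 2π × 0.04494/√(1 − 0.00202) = 0.2826.
x_n/x₀ = e^(−nδ) ≤ 0.05; take ln: n ≥ ln(1/0.05)/δ = 2.996/0.2826 = 10.60.
So 11 complete cycles are required.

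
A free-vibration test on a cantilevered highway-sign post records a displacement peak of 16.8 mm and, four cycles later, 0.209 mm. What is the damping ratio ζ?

0.172

Logarithmic decrement δ = (1/n)·ln(x₀/x_n) = (1/4)·ln(16.8/0.209) = (1/4)·ln(80.38) = 1.097.
ζ = δ/√(4π² + δ²) = 1.097/√(39.48 + 1.20) = 1.097/6.378 = 0.1719.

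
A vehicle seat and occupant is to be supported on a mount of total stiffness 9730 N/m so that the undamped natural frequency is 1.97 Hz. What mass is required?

ω_n = 2πf_n = 2π × 1.97 = 12.38 rad/s.
m = k/ω_n² = 9730/12.38² = 9730/153.2 = 63.51 kg.

63.5 kg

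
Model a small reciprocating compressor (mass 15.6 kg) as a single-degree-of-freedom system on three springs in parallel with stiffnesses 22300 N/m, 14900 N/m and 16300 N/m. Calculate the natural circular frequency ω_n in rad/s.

Parallel springs add: k_eq = 22300 + 14900 + 16300 = 53500 N/m.
ω_n = √(k_eq/m) = √(53500/15.6) = √3429 = 58.56 rad/s.

58.6 rad/s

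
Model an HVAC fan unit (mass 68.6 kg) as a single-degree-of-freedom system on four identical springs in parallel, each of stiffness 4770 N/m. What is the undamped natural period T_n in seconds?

0.377 s

Parallel springs add: k_eq = 4 × 4770 = 19080 N/m.
ω_n = √(k_eq/m) = √(19080/68.6) = √278.1 = 16.68 rad/s.
T_n = 2π/ω_n = 6.283/16.68 = 0.3767 s.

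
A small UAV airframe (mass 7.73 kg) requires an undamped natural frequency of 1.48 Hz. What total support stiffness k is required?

ω_n = 2πf_n = 2π × 1.48 = 9.299 rad/s.
k = m·ω_n² = 7.73 × 9.299² = 7.73 × 86.47 = 668.4 N/m.

668 N/m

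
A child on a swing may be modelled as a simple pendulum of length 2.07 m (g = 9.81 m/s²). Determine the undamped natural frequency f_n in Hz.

For a simple pendulum ω_n = √(g/L) = √(9.81/2.07) = √4.739 = 2.177 rad/s.
f_n = ω_n/(2π) = 2.177/6.283 = 0.3465 Hz.

0.346 Hz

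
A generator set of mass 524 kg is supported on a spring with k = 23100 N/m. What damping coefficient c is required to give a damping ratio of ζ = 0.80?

5570 N·s/m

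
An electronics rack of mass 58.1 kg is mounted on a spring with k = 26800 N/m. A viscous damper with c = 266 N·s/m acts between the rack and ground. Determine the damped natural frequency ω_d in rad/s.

21.4 rad/s

ω_n = √(k/m) = √(26800/58.1) = 21.48 rad/s.
Critical damping c_c = 2√(k·m) = 2√(26800 × 58.1) = 2496 N·s/m, so ζ = c/c_c = 266/2496 = 0.1066.
ω_d = ω_n√(1 − ζ²) = 21.48 × √(1 − 0.0114) = 21.35 rad/s.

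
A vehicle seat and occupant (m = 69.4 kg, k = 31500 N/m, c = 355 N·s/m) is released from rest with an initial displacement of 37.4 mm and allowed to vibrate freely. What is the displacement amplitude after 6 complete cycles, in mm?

ζ = c/(2√(km)) = 355/(2√(31500 × 69.4)) = 355/2957 = 0.1201.
Logarithmic decrement δ = 2πζ/√(1 − ζ²) = 2π × 0.1201/√(1 − 0.0144) = 0.7598.
After n cycles, x_n/x₀ = e^(−nδ), so x_6 = 37.4 × e^(−6 × 0.7598) = 37.4 × 0.01048 = 0.3918 mm.

0.392 mm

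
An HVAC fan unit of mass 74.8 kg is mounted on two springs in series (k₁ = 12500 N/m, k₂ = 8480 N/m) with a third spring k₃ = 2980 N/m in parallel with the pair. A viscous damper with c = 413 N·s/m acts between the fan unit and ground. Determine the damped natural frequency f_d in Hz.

1.59 Hz

Series pair: k_s = k₁k₂/(k₁+k₂) = (12500)(8480)/(12500 + 8480) = 5052 N/m. In parallel with k₃: k_eq = 5052 + 2980 = 8032 N/m.
ω_n = √(k_eq/m) = √(8032/74.8) = 10.36 rad/s.
Critical damping c_c = 2√(k_eq·m) = 2√(8032 × 74.8) = 1550 N·s/m, so ζ = c/c_c = 413/1550 = 0.2664.
ω_d = ω_n√(1 − ζ²) = 10.36 × √(1 − 0.0710) = 9.988 rad/s.
f_d = ω_d/(2π) = 1.590 Hz.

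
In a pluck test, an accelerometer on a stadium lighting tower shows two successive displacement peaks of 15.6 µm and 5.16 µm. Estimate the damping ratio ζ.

0.173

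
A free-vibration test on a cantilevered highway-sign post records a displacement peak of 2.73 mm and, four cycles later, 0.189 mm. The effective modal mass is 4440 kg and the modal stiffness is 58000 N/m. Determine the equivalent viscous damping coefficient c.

3390 N·s/m

Logarithmic decrement δ = (1/n)·ln(x₀/x_n) = (1/4)·ln(2.73/0.189) = (1/4)·ln(14.44) = 0.6676.
ζ = δ/√(4π² + δ²) = 0.6676/√(39.48 + 0.446) = 0.6676/6.319 = 0.1057.
c = ζ · 2√(km) = 0.1057 × 2√(58000 × 4440) = 0.1057 × 32090 = 3391 N·s/m.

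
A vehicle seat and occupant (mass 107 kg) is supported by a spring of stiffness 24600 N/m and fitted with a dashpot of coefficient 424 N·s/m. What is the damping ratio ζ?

ω_n = √(k/m) = √(24600/107) = 15.16 rad/s.
Critical damping c_c = 2√(k·m) = 2√(24600 × 107) = 3245 N·s/m, so ζ = c/c_c = 424/3245 = 0.1307.

0.131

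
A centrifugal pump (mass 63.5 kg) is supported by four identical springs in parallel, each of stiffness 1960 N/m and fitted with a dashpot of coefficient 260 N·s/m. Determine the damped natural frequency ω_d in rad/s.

10.9 rad/s

Parallel springs add: k_eq = 4 × 1960 = 7840 N/m.
ω_n = √(k_eq/m) = √(7840/63.5) = 11.11 rad/s.
Critical damping c_c = 2√(k_eq·m) = 2√(7840 × 63.5) = 1411 N·s/m, so ζ = c/c_c = 260/1411 = 0.1842.
ω_d = ω_n√(1 − ζ²) = 11.11 × √(1 − 0.0339) = 10.92 rad/s.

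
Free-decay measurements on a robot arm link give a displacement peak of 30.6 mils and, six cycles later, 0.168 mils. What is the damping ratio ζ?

0.137

Logarithmic decrement δ = (1/n)·ln(x₀/x_n) = (1/6)·ln(30.6/0.168) = (1/6)·ln(182.1) = 0.8675.
ζ = δ/√(4π² + δ²) = 0.8675/√(39.48 + 0.752) = 0.8675/6.343 = 0.1368.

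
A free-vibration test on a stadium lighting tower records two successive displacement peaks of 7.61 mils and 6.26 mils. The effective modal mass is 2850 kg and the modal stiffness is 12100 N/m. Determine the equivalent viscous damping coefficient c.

365 N·s/m

Logarithmic decrement δ = (1/n)·ln(x₀/x_n) = (1/1)·ln(7.61/6.26) = (1/1)·ln(1.216) = 0.1953.
ζ = δ/√(4π² + δ²) = 0.1953/√(39.48 + 0.0381) = 0.1953/6.286 = 0.03107.
c = ζ · 2√(km) = 0.03107 × 2√(12100 × 2850) = 0.03107 × 11740 = 364.9 N·s/m.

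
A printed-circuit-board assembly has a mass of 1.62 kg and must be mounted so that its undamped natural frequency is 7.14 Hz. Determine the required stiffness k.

ω_n = 2πf_n = 2π × 7.14 = 44.86 rad/s.
k = m·ω_n² = 1.62 × 44.86² = 1.62 × 2013 = 3260 N/m.

3260 N/m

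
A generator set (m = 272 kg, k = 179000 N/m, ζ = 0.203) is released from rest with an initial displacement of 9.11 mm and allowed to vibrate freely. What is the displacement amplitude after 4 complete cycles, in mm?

Logarithmic decrement δ = 2πζ/√(1 − ζ²) = 2π × 0.2030/√(1 − 0.0412) = 1.303.
After n cycles, x_n/x₀ = e^(−nδ), so x_4 = 9.11 × e^(−4 × 1.303) = 9.11 × 0.005459 = 0.04973 mm.

0.0497 mm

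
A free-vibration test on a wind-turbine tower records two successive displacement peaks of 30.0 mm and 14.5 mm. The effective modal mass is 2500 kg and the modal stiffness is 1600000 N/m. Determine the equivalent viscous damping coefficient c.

14500 N·s/m

Logarithmic decrement δ = (1/n)·ln(x₀/x_n) = (1/1)·ln(30.0/14.5) = (1/1)·ln(2.069) = 0.7270.
ζ = δ/√(4π² + δ²) = 0.7270/√(39.48 + 0.529) = 0.7270/6.325 = 0.1149.
c = ζ · 2√(km) = 0.1149 × 2√(1600000 × 2500) = 0.1149 × 126500 = 14540 N·s/m.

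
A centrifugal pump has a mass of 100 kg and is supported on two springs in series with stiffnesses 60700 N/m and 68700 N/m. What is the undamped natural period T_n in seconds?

0.350 s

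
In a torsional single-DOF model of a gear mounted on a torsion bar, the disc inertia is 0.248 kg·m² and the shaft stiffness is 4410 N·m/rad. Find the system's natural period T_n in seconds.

0.0471 s

ω_n = √(k_t/J) = √(4410/0.248) = √17780 = 133.4 rad/s.
T_n = 2π/ω_n = 6.283/133.4 = 0.04712 s.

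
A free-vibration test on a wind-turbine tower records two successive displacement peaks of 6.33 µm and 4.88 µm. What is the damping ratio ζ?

Logarithmic decrement δ = (1/n)·ln(x₀/x_n) = (1/1)·ln(6.33/4.88) = (1/1)·ln(1.297) = 0.2602.
ζ = δ/√(4π² + δ²) = 0.2602/√(39.48 + 0.0677) = 0.2602/6.289 = 0.04137.

0.0414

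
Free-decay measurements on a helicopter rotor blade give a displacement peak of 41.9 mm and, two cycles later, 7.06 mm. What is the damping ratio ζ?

0.140

Logarithmic decrement δ = (1/n)·ln(x₀/x_n) = (1/2)·ln(41.9/7.06) = (1/2)·ln(5.935) = 0.8904.
ζ = δ/√(4π² + δ²) = 0.8904/√(39.48 + 0.793) = 0.8904/6.346 = 0.1403.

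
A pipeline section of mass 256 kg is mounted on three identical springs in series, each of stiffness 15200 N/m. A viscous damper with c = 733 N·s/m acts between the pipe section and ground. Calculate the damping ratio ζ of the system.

Series springs: 1/k_eq = 3/15200, so k_eq = 15200/3 = 5067 N/m.
ω_n = √(k_eq/m) = √(5067/256) = 4.449 rad/s.
Critical damping c_c = 2√(k_eq·m) = 2√(5067 × 256) = 2278 N·s/m, so ζ = c/c_c = 733/2278 = 0.3218.

0.322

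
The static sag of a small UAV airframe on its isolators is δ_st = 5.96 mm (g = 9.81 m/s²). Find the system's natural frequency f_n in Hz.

6.46 Hz

ω_n = √(g/δ_st) = √(9.81/0.00596) = √1646 = 40.57 rad/s.
f_n = ω_n/(2π) = 40.57/6.283 = 6.457 Hz.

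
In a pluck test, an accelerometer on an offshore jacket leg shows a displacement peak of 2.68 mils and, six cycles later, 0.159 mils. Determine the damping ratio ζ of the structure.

0.0747

Logarithmic decrement δ = (1/n)·ln(x₀/x_n) = (1/6)·ln(2.68/0.159) = (1/6)·ln(16.86) = 0.4708.
ζ = δ/√(4π² + δ²) = 0.4708/√(39.48 + 0.222) = 0.4708/6.301 = 0.07472.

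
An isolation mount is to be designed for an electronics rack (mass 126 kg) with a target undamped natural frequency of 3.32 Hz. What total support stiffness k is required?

54800 N/m

ω_n = 2πf_n = 2π × 3.32 = 20.86 rad/s.
k = m·ω_n² = 126 × 20.86² = 126 × 435.1 = 54830 N/m.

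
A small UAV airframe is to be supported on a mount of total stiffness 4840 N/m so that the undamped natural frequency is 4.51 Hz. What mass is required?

6.03 kg

ω_n = 2πf_n = 2π × 4.51 = 28.34 rad/s.
m = k/ω_n² = 4840/28.34² = 4840/803.0 = 6.027 kg.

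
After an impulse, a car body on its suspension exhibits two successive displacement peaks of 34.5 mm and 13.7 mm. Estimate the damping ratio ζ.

Logarithmic decrement δ = (1/n)·ln(x₀/x_n) = (1/1)·ln(34.5/13.7) = (1/1)·ln(2.518) = 0.9236.
ζ = δ/√(4π² + δ²) = 0.9236/√(39.48 + 0.853) = 0.9236/6.351 = 0.1454.

0.145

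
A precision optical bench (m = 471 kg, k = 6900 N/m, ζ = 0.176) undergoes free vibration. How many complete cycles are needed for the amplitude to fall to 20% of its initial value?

2 cycles

Logarithmic decrement δ = 2πζ/√(1 − ζ²) = 2π × 0.1760/√(1 − 0.0310) = 1.123.
x_n/x₀ = e^(−nδ) ≤ 0.2; take ln: n ≥ ln(1/0.2)/δ = 1.609/1.123 = 1.433.
So 2 complete cycles are required.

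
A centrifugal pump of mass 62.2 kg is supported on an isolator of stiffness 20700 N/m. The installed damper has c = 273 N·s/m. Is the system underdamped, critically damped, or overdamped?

underdamped

c_c = 2√(k·m) = 2269 N·s/m; ζ = c/c_c = 273/2269 = 0.120.
Since ζ < 1 the system is underdamped.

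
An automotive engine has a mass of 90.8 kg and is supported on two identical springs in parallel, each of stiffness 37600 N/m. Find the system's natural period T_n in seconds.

0.218 s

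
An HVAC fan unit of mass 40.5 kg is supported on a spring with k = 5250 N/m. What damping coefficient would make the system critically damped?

c_c = 2√(k·m) = 2√(5250 × 40.5) = 2 × 461.1 = 922.2 N·s/m.

922 N·s/m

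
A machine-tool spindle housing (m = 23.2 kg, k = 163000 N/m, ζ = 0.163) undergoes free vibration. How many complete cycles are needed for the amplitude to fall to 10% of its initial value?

Logarithmic decrement δ = 2πζ/√(1 − ζ²) = 2π × 0.1630/√(1 − 0.0266) = 1.038.
x_n/x₀ = e^(−nδ) ≤ 0.1; take ln: n ≥ ln(1/0.1)/δ = 2.303/1.038 = 2.218.
So 3 complete cycles are required.

3 cycles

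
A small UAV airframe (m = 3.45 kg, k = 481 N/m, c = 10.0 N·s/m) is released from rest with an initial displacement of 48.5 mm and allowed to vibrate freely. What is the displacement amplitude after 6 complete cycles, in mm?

0.458 mm

ζ = c/(2√(km)) = 10.0/(2√(481 × 3.45)) = 10.0/81.47 = 0.1227.
Logarithmic decrement δ = 2πζ/√(1 − ζ²) = 2π × 0.1227/√(1 − 0.0151) = 0.7771.
After n cycles, x_n/x₀ = e^(−nδ), so x_6 = 48.5 × e^(−6 × 0.7771) = 48.5 × 0.009443 = 0.4580 mm.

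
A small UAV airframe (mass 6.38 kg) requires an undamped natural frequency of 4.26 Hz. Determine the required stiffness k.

4570 N/m

ω_n = 2πf_n = 2π × 4.26 = 26.77 rad/s.
k = m·ω_n² = 6.38 × 26.77² = 6.38 × 716.4 = 4571 N/m.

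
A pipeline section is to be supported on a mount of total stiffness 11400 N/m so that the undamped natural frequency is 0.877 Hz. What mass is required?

375 kg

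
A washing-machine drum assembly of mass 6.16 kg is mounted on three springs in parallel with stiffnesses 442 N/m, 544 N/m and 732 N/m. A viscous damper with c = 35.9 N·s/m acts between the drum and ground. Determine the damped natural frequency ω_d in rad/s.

16.4 rad/s

Parallel springs add: k_eq = 442 + 544 + 732 = 1718 N/m.
ω_n = √(k_eq/m) = √(1718/6.16) = 16.70 rad/s.
Critical damping c_c = 2√(k_eq·m) = 2√(1718 × 6.16) = 205.7 N·s/m, so ζ = c/c_c = 35.9/205.7 = 0.1745.
ω_d = ω_n√(1 − ζ²) = 16.70 × √(1 − 0.0304) = 16.44 rad/s.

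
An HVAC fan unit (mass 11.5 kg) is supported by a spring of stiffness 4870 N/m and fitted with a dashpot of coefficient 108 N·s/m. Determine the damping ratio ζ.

0.228

ω_n = √(k/m) = √(4870/11.5) = 20.58 rad/s.
Critical damping c_c = 2√(k·m) = 2√(4870 × 11.5) = 473.3 N·s/m, so ζ = c/c_c = 108/473.3 = 0.2282.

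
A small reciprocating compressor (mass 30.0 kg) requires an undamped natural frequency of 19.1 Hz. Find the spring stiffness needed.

432000 N/m

ω_n = 2πf_n = 2π × 19.1 = 120.0 rad/s.
k = m·ω_n² = 30.0 × 120.0² = 30.0 × 14400 = 432100 N/m.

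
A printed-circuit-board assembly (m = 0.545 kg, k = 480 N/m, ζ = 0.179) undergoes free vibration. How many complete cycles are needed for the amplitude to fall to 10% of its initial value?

Logarithmic decrement δ = 2πζ/√(1 − ζ²) = 2π × 0.1790/√(1 − 0.0320) = 1.143.
x_n/x₀ = e^(−nδ) ≤ 0.1; take ln: n ≥ ln(1/0.1)/δ = 2.303/1.143 = 2.014.
So 3 complete cycles are required.

3 cycles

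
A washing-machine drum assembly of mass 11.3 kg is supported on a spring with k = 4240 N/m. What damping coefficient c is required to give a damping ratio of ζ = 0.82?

359 N·s/m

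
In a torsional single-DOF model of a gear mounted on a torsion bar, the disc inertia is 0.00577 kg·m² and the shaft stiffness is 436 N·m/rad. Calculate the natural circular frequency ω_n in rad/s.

275 rad/s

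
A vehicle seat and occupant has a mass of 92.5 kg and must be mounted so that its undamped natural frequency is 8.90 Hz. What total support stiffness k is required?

289000 N/m

ω_n = 2πf_n = 2π × 8.90 = 55.92 rad/s.
k = m·ω_n² = 92.5 × 55.92² = 92.5 × 3127 = 289300 N/m.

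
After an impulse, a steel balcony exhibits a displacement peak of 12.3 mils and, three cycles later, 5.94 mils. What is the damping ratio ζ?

Logarithmic decrement δ = (1/n)·ln(x₀/x_n) = (1/3)·ln(12.3/5.94) = (1/3)·ln(2.071) = 0.2426.
ζ = δ/√(4π² + δ²) = 0.2426/√(39.48 + 0.0589) = 0.2426/6.288 = 0.03859.

0.0386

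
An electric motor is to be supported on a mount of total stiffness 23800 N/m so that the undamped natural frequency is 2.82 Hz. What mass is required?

75.8 kg

ω_n = 2πf_n = 2π × 2.82 = 17.72 rad/s.
m = k/ω_n² = 23800/17.72² = 23800/313.9 = 75.81 kg.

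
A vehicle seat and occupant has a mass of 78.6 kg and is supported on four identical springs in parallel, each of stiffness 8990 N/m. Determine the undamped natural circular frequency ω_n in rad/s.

Parallel springs add: k_eq = 4 × 8990 = 35960 N/m.
ω_n = √(k_eq/m) = √(35960/78.6) = √457.5 = 21.39 rad/s.

21.4 rad/s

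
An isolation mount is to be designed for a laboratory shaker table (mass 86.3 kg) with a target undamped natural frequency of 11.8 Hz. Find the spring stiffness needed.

ω_n = 2πf_n = 2π × 11.8 = 74.14 rad/s.
k = m·ω_n² = 86.3 × 74.14² = 86.3 × 5497 = 474400 N/m.

474000 N/m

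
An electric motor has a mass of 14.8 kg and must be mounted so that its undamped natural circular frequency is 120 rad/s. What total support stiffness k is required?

213000 N/m

k = m·ω_n² = 14.8 × 120.0² = 14.8 × 14400 = 213100 N/m.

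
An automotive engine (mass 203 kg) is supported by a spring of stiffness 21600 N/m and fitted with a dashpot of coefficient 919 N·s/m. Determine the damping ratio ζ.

0.219

ω_n = √(k/m) = √(21600/203) = 10.32 rad/s.
Critical damping c_c = 2√(k·m) = 2√(21600 × 203) = 4188 N·s/m, so ζ = c/c_c = 919/4188 = 0.2194.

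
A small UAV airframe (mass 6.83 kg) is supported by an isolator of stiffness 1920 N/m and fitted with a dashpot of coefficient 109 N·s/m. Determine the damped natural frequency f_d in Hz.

ω_n = √(k/m) = √(1920/6.83) = 16.77 rad/s.
Critical damping c_c = 2√(k·m) = 2√(1920 × 6.83) = 229.0 N·s/m, so ζ = c/c_c = 109/229.0 = 0.4759.
ω_d = ω_n√(1 − ζ²) = 16.77 × √(1 − 0.227) = 14.75 rad/s.
f_d = ω_d/(2π) = 2.347 Hz.

2.35 Hz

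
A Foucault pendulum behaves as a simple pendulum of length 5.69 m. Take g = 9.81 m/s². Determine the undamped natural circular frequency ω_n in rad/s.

1.31 rad/s

For a simple pendulum ω_n = √(g/L) = √(9.81/5.69) = √1.724 = 1.313 rad/s.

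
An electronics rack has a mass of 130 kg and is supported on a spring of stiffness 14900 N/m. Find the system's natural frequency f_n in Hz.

ω_n = √(k/m) = √(14900/130) = √114.6 = 10.71 rad/s.
f_n = ω_n/(2π) = 10.71/6.283 = 1.704 Hz.

1.70 Hz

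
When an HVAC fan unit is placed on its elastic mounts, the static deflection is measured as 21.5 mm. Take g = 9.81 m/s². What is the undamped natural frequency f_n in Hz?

ω_n = √(g/δ_st) = √(9.81/0.0215) = √456.3 = 21.36 rad/s.
f_n = ω_n/(2π) = 21.36/6.283 = 3.400 Hz.

3.40 Hz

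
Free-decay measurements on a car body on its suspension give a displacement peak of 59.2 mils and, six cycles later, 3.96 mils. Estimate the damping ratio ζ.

0.0716

Logarithmic decrement δ = (1/n)·ln(x₀/x_n) = (1/6)·ln(59.2/3.96) = (1/6)·ln(14.95) = 0.4508.
ζ = δ/√(4π² + δ²) = 0.4508/√(39.48 + 0.203) = 0.4508/6.299 = 0.07156.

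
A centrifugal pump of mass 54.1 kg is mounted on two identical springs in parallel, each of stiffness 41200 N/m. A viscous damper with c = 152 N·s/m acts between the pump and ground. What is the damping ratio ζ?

Parallel springs add: k_eq = 2 × 41200 = 82400 N/m.
ω_n = √(k_eq/m) = √(82400/54.1) = 39.03 rad/s.
Critical damping c_c = 2√(k_eq·m) = 2√(82400 × 54.1) = 4223 N·s/m, so ζ = c/c_c = 152/4223 = 0.03600.

0.0360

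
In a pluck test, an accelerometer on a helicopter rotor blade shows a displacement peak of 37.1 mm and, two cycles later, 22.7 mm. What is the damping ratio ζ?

0.0391

Logarithmic decrement δ = (1/n)·ln(x₀/x_n) = (1/2)·ln(37.1/22.7) = (1/2)·ln(1.634) = 0.2456.
ζ = δ/√(4π² + δ²) = 0.2456/√(39.48 + 0.0603) = 0.2456/6.288 = 0.03906.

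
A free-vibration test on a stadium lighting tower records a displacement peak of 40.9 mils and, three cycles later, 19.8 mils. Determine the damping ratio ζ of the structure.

Logarithmic decrement δ = (1/n)·ln(x₀/x_n) = (1/3)·ln(40.9/19.8) = (1/3)·ln(2.066) = 0.2418.
ζ = δ/√(4π² + δ²) = 0.2418/√(39.48 + 0.0585) = 0.2418/6.288 = 0.03846.

0.0385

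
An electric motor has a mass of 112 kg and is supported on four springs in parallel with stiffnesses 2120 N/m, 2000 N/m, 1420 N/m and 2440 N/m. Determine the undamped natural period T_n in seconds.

Parallel springs add: k_eq = 2120 + 2000 + 1420 + 2440 = 7980 N/m.
ω_n = √(k_eq/m) = √(7980/112) = √71.25 = 8.441 rad/s.
T_n = 2π/ω_n = 6.283/8.441 = 0.7444 s.

0.744 s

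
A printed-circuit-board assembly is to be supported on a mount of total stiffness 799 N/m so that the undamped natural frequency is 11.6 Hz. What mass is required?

0.150 kg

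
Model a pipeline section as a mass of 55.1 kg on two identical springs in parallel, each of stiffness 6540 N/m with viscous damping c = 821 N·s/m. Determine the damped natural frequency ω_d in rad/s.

Parallel springs add: k_eq = 2 × 6540 = 13080 N/m.
ω_n = √(k_eq/m) = √(13080/55.1) = 15.41 rad/s.
Critical damping c_c = 2√(k_eq·m) = 2√(13080 × 55.1) = 1698 N·s/m, so ζ = c/c_c = 821/1698 = 0.4835.
ω_d = ω_n√(1 − ζ²) = 15.41 × √(1 − 0.234) = 13.49 rad/s.

13.5 rad/s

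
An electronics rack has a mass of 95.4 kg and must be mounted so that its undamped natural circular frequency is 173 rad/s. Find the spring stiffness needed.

2860000 N/m

k = m·ω_n² = 95.4 × 173.0² = 95.4 × 29930 = 2855000 N/m.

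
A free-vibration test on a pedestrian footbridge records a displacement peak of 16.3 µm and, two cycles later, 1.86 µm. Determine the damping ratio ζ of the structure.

0.170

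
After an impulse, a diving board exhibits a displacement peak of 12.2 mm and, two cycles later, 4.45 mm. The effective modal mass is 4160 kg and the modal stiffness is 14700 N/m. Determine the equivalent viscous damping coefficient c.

1250 N·s/m

Logarithmic decrement δ = (1/n)·ln(x₀/x_n) = (1/2)·ln(12.2/4.45) = (1/2)·ln(2.742) = 0.5043.
ζ = δ/√(4π² + δ²) = 0.5043/√(39.48 + 0.254) = 0.5043/6.303 = 0.08000.
c = ζ · 2√(km) = 0.08000 × 2√(14700 × 4160) = 0.08000 × 15640 = 1251 N·s/m.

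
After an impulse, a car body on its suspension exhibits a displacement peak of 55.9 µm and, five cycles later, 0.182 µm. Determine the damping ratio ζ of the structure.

0.179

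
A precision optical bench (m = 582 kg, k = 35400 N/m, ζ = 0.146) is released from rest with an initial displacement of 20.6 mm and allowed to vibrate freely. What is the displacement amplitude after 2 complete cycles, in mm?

Logarithmic decrement δ = 2πζ/√(1 − ζ²) = 2π × 0.1460/√(1 − 0.0213) = 0.9273.
After n cycles, x_n/x₀ = e^(−nδ), so x_2 = 20.6 × e^(−2 × 0.9273) = 20.6 × 0.1565 = 3.224 mm.

3.22 mm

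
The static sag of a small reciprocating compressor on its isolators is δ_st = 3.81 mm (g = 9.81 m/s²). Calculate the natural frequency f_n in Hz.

8.08 Hz

ω_n = √(g/δ_st) = √(9.81/0.00381) = √2575 = 50.74 rad/s.
f_n = ω_n/(2π) = 50.74/6.283 = 8.076 Hz.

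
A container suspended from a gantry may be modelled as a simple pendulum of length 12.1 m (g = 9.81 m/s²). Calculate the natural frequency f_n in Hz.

For a simple pendulum ω_n = √(g/L) = √(9.81/12.1) = √0.8107 = 0.9004 rad/s.
f_n = ω_n/(2π) = 0.9004/6.283 = 0.1433 Hz.

0.143 Hz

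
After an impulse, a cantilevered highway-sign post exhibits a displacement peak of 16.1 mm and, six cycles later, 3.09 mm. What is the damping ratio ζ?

Logarithmic decrement δ = (1/n)·ln(x₀/x_n) = (1/6)·ln(16.1/3.09) = (1/6)·ln(5.210) = 0.2751.
ζ = δ/√(4π² + δ²) = 0.2751/√(39.48 + 0.0757) = 0.2751/6.289 = 0.04374.

0.0437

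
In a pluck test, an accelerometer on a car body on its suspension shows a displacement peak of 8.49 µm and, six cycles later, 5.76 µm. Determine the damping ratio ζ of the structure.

Logarithmic decrement δ = (1/n)·ln(x₀/x_n) = (1/6)·ln(8.49/5.76) = (1/6)·ln(1.474) = 0.06466.
ζ = δ/√(4π² + δ²) = 0.06466/√(39.48 + 0.00418) = 0.06466/6.284 = 0.01029.

0.0103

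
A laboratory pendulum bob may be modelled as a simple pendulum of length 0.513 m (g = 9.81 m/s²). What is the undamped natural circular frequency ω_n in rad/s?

For a simple pendulum ω_n = √(g/L) = √(9.81/0.513) = √19.12 = 4.373 rad/s.

4.37 rad/s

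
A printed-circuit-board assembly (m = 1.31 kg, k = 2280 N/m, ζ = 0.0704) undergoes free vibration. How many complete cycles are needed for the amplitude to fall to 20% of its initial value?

4 cycles

Logarithmic decrement δ = 2πζ/√(1 − ζ²) = 2π × 0.07040/√(1 − 0.00496) = 0.4434.
x_n/x₀ = e^(−nδ) ≤ 0.2; take ln: n ≥ ln(1/0.2)/δ = 1.609/0.4434 = 3.629.
So 4 complete cycles are required.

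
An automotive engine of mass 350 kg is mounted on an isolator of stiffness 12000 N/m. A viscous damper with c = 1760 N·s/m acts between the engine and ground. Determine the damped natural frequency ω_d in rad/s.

5.29 rad/s

ω_n = √(k/m) = √(12000/350) = 5.855 rad/s.
Critical damping c_c = 2√(k·m) = 2√(12000 × 350) = 4099 N·s/m, so ζ = c/c_c = 1760/4099 = 0.4294.
ω_d = ω_n√(1 − ζ²) = 5.855 × √(1 − 0.184) = 5.288 rad/s.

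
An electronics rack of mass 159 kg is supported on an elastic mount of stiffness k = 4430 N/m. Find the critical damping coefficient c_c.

c_c = 2√(k·m) = 2√(4430 × 159) = 2 × 839.3 = 1679 N·s/m.

1680 N·s/m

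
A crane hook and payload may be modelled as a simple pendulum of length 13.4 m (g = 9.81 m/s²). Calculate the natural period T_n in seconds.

7.34 s

For a simple pendulum ω_n = √(g/L) = √(9.81/13.4) = √0.7321 = 0.8556 rad/s.
T_n = 2π/ω_n = 6.283/0.8556 = 7.343 s.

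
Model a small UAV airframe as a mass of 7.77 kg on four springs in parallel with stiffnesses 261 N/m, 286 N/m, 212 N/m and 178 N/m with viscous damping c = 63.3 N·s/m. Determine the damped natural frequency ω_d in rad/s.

10.2 rad/s

Parallel springs add: k_eq = 261 + 286 + 212 + 178 = 937.0 N/m.
ω_n = √(k_eq/m) = √(937.0/7.77) = 10.98 rad/s.
Critical damping c_c = 2√(k_eq·m) = 2√(937.0 × 7.77) = 170.7 N·s/m, so ζ = c/c_c = 63.3/170.7 = 0.3709.
ω_d = ω_n√(1 − ζ²) = 10.98 × √(1 − 0.138) = 10.20 rad/s.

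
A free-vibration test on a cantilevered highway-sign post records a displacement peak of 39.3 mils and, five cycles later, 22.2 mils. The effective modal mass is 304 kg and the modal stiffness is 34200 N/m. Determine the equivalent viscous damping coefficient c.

117 N·s/m

Logarithmic decrement δ = (1/n)·ln(x₀/x_n) = (1/5)·ln(39.3/22.2) = (1/5)·ln(1.770) = 0.1142.
ζ = δ/√(4π² + δ²) = 0.1142/√(39.48 + 0.0130) = 0.1142/6.284 = 0.01818.
c = ζ · 2√(km) = 0.01818 × 2√(34200 × 304) = 0.01818 × 6449 = 117.2 N·s/m.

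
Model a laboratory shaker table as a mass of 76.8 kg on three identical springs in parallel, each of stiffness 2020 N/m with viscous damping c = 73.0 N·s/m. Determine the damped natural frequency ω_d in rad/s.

Parallel springs add: k_eq = 3 × 2020 = 6060 N/m.
ω_n = √(k_eq/m) = √(6060/76.8) = 8.883 rad/s.
Critical damping c_c = 2√(k_eq·m) = 2√(6060 × 76.8) = 1364 N·s/m, so ζ = c/c_c = 73.0/1364 = 0.05350.
ω_d = ω_n√(1 − ζ²) = 8.883 × √(1 − 0.00286) = 8.870 rad/s.

8.87 rad/s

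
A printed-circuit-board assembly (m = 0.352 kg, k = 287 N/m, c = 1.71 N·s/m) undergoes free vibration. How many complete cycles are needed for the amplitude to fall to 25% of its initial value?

3 cycles

ζ = c/(2√(km)) = 1.71/(2√(287 × 0.352)) = 1.71/20.10 = 0.08507.
Logarithmic decrement δ = 2πζ/√(1 − ζ²) = 2π × 0.08507/√(1 − 0.00724) = 0.5364.
x_n/x₀ = e^(−nδ) ≤ 0.25; take ln: n ≥ ln(1/0.25)/δ = 1.386/0.5364 = 2.584.
So 3 complete cycles are required.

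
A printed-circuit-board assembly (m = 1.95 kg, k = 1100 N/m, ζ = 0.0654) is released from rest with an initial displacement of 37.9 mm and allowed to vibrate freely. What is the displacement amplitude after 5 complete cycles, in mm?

4.84 mm

Logarithmic decrement δ = 2πζ/√(1 − ζ²) = 2π × 0.06540/√(1 − 0.00428) = 0.4118.
After n cycles, x_n/x₀ = e^(−nδ), so x_5 = 37.9 × e^(−5 × 0.4118) = 37.9 × 0.1276 = 4.835 mm.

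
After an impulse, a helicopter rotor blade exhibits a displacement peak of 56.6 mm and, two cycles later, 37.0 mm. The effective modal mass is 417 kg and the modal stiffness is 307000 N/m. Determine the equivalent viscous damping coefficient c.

765 N·s/m

Logarithmic decrement δ = (1/n)·ln(x₀/x_n) = (1/2)·ln(56.6/37.0) = (1/2)·ln(1.530) = 0.2125.
ζ = δ/√(4π² + δ²) = 0.2125/√(39.48 + 0.0452) = 0.2125/6.287 = 0.03381.
c = ζ · 2√(km) = 0.03381 × 2√(307000 × 417) = 0.03381 × 22630 = 765.1 N·s/m.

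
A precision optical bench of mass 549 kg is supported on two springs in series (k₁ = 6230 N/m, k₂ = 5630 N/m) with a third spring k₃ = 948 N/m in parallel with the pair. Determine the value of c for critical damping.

2930 N·s/m

Series pair: k_s = k₁k₂/(k₁+k₂) = (6230)(5630)/(6230 + 5630) = 2957 N/m. In parallel with k₃: k_eq = 2957 + 948 = 3905 N/m.
c_c = 2√(k_eq·m) = 2√(3905 × 549) = 2 × 1464 = 2929 N·s/m.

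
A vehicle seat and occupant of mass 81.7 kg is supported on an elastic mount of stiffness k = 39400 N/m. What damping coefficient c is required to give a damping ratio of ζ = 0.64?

2300 N·s/m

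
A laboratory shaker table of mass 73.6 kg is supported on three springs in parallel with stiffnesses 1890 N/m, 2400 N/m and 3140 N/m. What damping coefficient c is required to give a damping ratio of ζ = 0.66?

976 N·s/m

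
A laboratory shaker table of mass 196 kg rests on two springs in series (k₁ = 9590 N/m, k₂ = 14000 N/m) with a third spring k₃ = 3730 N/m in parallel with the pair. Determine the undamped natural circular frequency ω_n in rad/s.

Series pair: k_s = k₁k₂/(k₁+k₂) = (9590)(14000)/(9590 + 14000) = 5691 N/m. In parallel with k₃: k_eq = 5691 + 3730 = 9421 N/m.
ω_n = √(k_eq/m) = √(9421/196) = √48.07 = 6.933 rad/s.

6.93 rad/s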